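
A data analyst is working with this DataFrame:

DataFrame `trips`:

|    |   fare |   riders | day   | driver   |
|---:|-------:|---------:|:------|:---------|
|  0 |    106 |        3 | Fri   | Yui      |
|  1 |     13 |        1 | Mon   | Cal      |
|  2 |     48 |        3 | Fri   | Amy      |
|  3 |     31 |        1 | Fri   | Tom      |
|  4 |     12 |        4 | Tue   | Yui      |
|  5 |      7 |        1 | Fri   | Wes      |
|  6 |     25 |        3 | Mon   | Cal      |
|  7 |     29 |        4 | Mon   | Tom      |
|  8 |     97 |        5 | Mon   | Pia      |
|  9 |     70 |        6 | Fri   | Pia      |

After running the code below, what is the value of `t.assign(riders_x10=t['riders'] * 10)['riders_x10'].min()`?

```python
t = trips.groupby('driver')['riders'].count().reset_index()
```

10

group by driver, count of riders:
driver
Amy    1
Cal    2
Pia    2
Tom    2
Wes    1
Yui    2
Name: riders, dtype: int64
reset_index():
  driver  riders
0    Amy       1
1    Cal       2
2    Pia       2
3    Tom       2
4    Wes       1
5    Yui       2
add column riders_x10 = t['riders'] * 10:
  driver  riders  riders_x10
0    Amy       1          10
1    Cal       2          20
2    Pia       2          20
3    Tom       2          20
4    Wes       1          10
5    Yui       2          20
Reading off the min of column 'riders_x10', we get 10.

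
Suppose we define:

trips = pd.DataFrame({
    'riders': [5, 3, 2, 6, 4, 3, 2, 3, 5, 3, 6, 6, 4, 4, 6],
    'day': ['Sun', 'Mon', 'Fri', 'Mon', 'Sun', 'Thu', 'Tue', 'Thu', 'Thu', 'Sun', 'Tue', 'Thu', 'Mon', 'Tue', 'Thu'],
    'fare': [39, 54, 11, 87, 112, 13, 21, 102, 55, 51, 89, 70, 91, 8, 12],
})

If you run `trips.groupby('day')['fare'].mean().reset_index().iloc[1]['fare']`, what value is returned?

77.3333333333

group by day, mean of fare:
day
Fri    11.000000
Mon    77.333333
Sun    67.333333
Thu    50.400000
Tue    39.333333
Name: fare, dtype: float64
reset_index():
   day       fare
0  Fri  11.000000
1  Mon  77.333333
2  Sun  67.333333
3  Thu  50.400000
4  Tue  39.333333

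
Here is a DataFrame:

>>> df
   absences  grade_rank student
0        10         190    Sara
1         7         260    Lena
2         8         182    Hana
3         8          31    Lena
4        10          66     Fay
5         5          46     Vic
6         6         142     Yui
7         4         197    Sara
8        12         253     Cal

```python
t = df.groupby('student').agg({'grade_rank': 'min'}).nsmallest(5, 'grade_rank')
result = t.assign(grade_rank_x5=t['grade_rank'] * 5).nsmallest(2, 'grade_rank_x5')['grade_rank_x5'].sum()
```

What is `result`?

group by student, min of grade_rank:
         grade_rank
student            
Cal             253
Fay              66
Hana            182
Lena             31
Sara            190
Vic              46
Yui             142
take 5 rows with smallest grade_rank:
         grade_rank
student            
Lena             31
Vic              46
Fay              66
Yui             142
Hana            182
add column grade_rank_x5 = t['grade_rank'] * 5:
         grade_rank  grade_rank_x5
student                           
Lena             31            155
Vic              46            230
Fay              66            330
Yui             142            710
Hana            182            910
take 2 rows with smallest grade_rank_x5:
         grade_rank  grade_rank_x5
student                           
Lena             31            155
Vic              46            230
So sum() = 385.

385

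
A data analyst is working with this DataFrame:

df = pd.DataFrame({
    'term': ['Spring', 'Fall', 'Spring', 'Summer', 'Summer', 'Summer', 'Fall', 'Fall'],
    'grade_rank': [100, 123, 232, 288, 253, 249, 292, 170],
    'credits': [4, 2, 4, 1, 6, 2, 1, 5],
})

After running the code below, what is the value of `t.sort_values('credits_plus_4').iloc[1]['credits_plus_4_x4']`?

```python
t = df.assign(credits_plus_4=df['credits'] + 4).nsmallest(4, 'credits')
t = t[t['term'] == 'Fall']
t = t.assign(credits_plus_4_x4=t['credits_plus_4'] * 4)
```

24

add column credits_plus_4 = df['credits'] + 4:
     term  grade_rank  credits  credits_plus_4
0  Spring         100        4               8
1    Fall         123        2               6
2  Spring         232        4               8
3  Summer         288        1               5
4  Summer         253        6              10
5  Summer         249        2               6
6    Fall         292        1               5
7    Fall         170        5               9
take 4 rows with smallest credits:
     term  grade_rank  credits  credits_plus_4
3  Summer         288        1               5
6    Fall         292        1               5
1    Fall         123        2               6
5  Summer         249        2               6
filter rows where term == 'Fall':
   term  grade_rank  credits  credits_plus_4
6  Fall         292        1               5
1  Fall         123        2               6
add column credits_plus_4_x4 = t['credits_plus_4'] * 4:
   term  grade_rank  credits  credits_plus_4  credits_plus_4_x4
6  Fall         292        1               5                 20
1  Fall         123        2               6                 24
sort by credits_plus_4:
   term  grade_rank  credits  credits_plus_4  credits_plus_4_x4
6  Fall         292        1               5                 20
1  Fall         123        2               6                 24
The value at position 1, column 'credits_plus_4_x4' is 24.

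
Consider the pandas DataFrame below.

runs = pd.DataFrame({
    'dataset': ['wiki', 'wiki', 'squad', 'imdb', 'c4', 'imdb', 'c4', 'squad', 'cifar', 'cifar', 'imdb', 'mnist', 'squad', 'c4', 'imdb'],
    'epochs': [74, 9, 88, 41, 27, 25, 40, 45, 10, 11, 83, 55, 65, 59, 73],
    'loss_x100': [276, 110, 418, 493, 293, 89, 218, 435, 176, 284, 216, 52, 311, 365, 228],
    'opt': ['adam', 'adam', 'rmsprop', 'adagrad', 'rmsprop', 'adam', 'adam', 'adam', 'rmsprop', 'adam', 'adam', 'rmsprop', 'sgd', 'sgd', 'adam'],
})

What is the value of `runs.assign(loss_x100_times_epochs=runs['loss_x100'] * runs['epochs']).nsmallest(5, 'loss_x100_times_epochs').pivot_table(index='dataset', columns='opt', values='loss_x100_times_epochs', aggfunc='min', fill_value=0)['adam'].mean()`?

1584.75

add column loss_x100_times_epochs = runs['loss_x100'] * runs['epochs']:
   dataset  epochs  loss_x100      opt  loss_x100_times_epochs
0     wiki      74        276     adam                   20424
1     wiki       9        110     adam                     990
2    squad      88        418  rmsprop                   36784
3     imdb      41        493  adagrad                   20213
4       c4      27        293  rmsprop                    7911
5     imdb      25         89     adam                    2225
6       c4      40        218     adam                    8720
7    squad      45        435     adam                   19575
8    cifar      10        176  rmsprop                    1760
9    cifar      11        284     adam                    3124
10    imdb      83        216     adam                   17928
11   mnist      55         52  rmsprop                    2860
12   squad      65        311      sgd                   20215
13      c4      59        365      sgd                   21535
14    imdb      73        228     adam                   16644
take 5 rows with smallest loss_x100_times_epochs:
   dataset  epochs  loss_x100      opt  loss_x100_times_epochs
1     wiki       9        110     adam                     990
8    cifar      10        176  rmsprop                    1760
5     imdb      25         89     adam                    2225
11   mnist      55         52  rmsprop                    2860
9    cifar      11        284     adam                    3124
pivot: rows=dataset, cols=opt, min(loss_x100_times_epochs):
opt      adam  rmsprop
dataset               
cifar    3124     1760
imdb     2225        0
mnist       0     2860
wiki      990        0
The mean of column 'adam' is 1584.75.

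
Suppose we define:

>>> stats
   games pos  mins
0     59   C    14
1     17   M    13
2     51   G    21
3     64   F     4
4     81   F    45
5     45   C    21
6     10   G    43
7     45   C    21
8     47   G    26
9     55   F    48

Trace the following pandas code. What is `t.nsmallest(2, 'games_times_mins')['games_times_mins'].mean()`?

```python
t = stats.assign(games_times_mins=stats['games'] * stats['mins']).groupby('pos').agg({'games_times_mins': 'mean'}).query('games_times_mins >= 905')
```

add column games_times_mins = stats['games'] * stats['mins']:
   games pos  mins  games_times_mins
0     59   C    14               826
1     17   M    13               221
2     51   G    21              1071
3     64   F     4               256
4     81   F    45              3645
5     45   C    21               945
6     10   G    43               430
7     45   C    21               945
8     47   G    26              1222
9     55   F    48              2640
group by pos, mean of games_times_mins:
     games_times_mins
pos                  
C          905.333333
F         2180.333333
G          907.666667
M          221.000000
filter rows where games_times_mins >= 905:
     games_times_mins
pos                  
C          905.333333
F         2180.333333
G          907.666667
take 2 rows with smallest games_times_mins:
     games_times_mins
pos                  
C          905.333333
G          907.666667

906.5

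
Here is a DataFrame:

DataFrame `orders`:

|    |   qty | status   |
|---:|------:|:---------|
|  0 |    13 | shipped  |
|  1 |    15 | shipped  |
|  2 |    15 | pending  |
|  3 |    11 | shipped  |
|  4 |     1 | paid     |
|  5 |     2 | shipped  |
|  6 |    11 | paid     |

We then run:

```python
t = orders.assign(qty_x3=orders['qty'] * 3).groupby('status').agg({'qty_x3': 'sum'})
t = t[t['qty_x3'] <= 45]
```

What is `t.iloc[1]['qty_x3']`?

add column qty_x3 = orders['qty'] * 3:
   qty   status  qty_x3
0   13  shipped      39
1   15  shipped      45
2   15  pending      45
3   11  shipped      33
4    1     paid       3
5    2  shipped       6
6   11     paid      33
group by status, sum of qty_x3:
         qty_x3
status         
paid         36
pending      45
shipped     123
filter rows where qty_x3 <= 45:
         qty_x3
status         
paid         36
pending      45

45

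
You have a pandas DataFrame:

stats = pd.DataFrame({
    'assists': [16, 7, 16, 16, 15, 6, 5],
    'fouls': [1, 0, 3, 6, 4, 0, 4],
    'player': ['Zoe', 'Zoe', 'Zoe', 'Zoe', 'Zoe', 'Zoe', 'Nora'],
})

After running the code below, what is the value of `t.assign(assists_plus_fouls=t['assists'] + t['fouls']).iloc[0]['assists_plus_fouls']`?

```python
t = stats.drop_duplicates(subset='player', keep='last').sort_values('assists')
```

9

drop duplicate player (keep=last):
   assists  fouls player
5        6      0    Zoe
6        5      4   Nora
sort by assists:
   assists  fouls player
6        5      4   Nora
5        6      0    Zoe
add column assists_plus_fouls = t['assists'] + t['fouls']:
   assists  fouls player  assists_plus_fouls
6        5      4   Nora                   9
5        6      0    Zoe                   6
Reading off the value at position 0, column 'assists_plus_fouls', we get 9.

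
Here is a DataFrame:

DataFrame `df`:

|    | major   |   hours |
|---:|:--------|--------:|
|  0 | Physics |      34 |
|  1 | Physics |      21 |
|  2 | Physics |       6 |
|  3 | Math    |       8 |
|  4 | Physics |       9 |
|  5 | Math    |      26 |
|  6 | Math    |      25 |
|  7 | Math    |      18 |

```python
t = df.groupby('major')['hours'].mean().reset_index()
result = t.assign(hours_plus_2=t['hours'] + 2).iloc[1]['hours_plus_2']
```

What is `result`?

19.5

group by major, mean of hours:
major
Math       19.25
Physics    17.50
Name: hours, dtype: float64
reset_index():
     major  hours
0     Math  19.25
1  Physics  17.50
add column hours_plus_2 = t['hours'] + 2:
     major  hours  hours_plus_2
0     Math  19.25         21.25
1  Physics  17.50         19.50
value at position 1, column 'hours_plus_2' → 19.5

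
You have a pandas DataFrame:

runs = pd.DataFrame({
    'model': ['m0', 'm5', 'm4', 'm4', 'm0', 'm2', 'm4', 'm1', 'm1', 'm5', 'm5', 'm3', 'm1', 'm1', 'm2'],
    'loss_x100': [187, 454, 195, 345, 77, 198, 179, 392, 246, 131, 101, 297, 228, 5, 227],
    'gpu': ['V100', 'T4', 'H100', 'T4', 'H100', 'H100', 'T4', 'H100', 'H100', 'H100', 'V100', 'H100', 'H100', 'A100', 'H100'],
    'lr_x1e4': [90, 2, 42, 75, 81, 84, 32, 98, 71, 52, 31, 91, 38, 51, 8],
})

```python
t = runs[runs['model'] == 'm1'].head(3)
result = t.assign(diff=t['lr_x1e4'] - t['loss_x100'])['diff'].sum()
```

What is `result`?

filter rows where model == 'm1':
   model  loss_x100   gpu  lr_x1e4
7     m1        392  H100       98
8     m1        246  H100       71
12    m1        228  H100       38
13    m1          5  A100       51
take first 3 rows:
   model  loss_x100   gpu  lr_x1e4
7     m1        392  H100       98
8     m1        246  H100       71
12    m1        228  H100       38
add column diff = t['lr_x1e4'] - t['loss_x100']:
   model  loss_x100   gpu  lr_x1e4  diff
7     m1        392  H100       98  -294
8     m1        246  H100       71  -175
12    m1        228  H100       38  -190

-659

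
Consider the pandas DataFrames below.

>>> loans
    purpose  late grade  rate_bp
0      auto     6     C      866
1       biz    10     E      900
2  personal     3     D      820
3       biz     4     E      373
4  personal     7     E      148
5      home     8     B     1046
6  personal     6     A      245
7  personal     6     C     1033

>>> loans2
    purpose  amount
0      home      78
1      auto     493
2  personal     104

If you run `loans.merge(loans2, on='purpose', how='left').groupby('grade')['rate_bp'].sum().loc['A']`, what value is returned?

merge on 'purpose' (how='left') → 8 rows:
    purpose  late grade  rate_bp  amount
0      auto     6     C      866   493.0
1       biz    10     E      900     NaN
2  personal     3     D      820   104.0
3       biz     4     E      373     NaN
4  personal     7     E      148   104.0
5      home     8     B     1046    78.0
6  personal     6     A      245   104.0
7  personal     6     C     1033   104.0
group by grade, sum of rate_bp:
grade
A     245
B    1046
C    1899
D     820
E    1421
Name: rate_bp, dtype: int64
So loc['A'] = 245.

245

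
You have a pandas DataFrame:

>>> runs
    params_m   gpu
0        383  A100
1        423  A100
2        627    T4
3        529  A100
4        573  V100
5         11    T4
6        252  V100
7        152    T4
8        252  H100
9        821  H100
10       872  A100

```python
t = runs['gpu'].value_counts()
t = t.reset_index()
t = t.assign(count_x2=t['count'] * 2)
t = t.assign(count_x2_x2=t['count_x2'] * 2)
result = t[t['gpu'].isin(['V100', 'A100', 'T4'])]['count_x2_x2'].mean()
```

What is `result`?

12.0

value_counts of gpu:
gpu
A100    4
T4      3
V100    2
H100    2
Name: count, dtype: int64
reset_index():
    gpu  count
0  A100      4
1    T4      3
2  V100      2
3  H100      2
add column count_x2 = t['count'] * 2:
    gpu  count  count_x2
0  A100      4         8
1    T4      3         6
2  V100      2         4
3  H100      2         4
add column count_x2_x2 = t['count_x2'] * 2:
    gpu  count  count_x2  count_x2_x2
0  A100      4         8           16
1    T4      3         6           12
2  V100      2         4            8
3  H100      2         4            8
filter rows where gpu in ['V100', 'A100', 'T4']:
    gpu  count  count_x2  count_x2_x2
0  A100      4         8           16
1    T4      3         6           12
2  V100      2         4            8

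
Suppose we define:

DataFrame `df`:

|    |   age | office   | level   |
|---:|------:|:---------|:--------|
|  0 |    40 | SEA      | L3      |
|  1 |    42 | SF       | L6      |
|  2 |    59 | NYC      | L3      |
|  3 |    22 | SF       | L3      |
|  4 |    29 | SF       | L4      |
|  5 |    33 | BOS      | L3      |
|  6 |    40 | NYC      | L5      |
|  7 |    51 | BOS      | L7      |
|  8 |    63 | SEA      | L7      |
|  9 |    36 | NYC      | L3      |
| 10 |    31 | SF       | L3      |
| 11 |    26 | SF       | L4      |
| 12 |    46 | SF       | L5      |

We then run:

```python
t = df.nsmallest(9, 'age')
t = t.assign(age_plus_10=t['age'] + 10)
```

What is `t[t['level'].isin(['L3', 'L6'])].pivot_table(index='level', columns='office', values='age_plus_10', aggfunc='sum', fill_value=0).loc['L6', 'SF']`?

take 9 rows with smallest age:
    age office level
3    22     SF    L3
11   26     SF    L4
4    29     SF    L4
10   31     SF    L3
5    33    BOS    L3
9    36    NYC    L3
0    40    SEA    L3
6    40    NYC    L5
1    42     SF    L6
add column age_plus_10 = t['age'] + 10:
    age office level  age_plus_10
3    22     SF    L3           32
11   26     SF    L4           36
4    29     SF    L4           39
10   31     SF    L3           41
5    33    BOS    L3           43
9    36    NYC    L3           46
0    40    SEA    L3           50
6    40    NYC    L5           50
1    42     SF    L6           52
filter rows where level in ['L3', 'L6']:
    age office level  age_plus_10
3    22     SF    L3           32
10   31     SF    L3           41
5    33    BOS    L3           43
9    36    NYC    L3           46
0    40    SEA    L3           50
1    42     SF    L6           52
pivot: rows=level, cols=office, sum(age_plus_10):
office  BOS  NYC  SEA  SF
level                    
L3       43   46   50  73
L6        0    0    0  52
Finally, value at row 'L6', column 'SF' = 52.

52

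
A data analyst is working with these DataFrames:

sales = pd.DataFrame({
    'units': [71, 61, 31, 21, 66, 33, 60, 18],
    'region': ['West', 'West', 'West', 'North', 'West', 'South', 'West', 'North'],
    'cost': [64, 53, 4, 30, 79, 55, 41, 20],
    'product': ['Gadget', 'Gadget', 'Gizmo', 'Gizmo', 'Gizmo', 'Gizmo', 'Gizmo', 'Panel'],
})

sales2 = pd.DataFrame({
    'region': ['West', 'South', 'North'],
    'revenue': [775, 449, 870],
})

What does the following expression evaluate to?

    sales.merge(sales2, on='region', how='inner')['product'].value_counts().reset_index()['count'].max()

merge on 'region' (how='inner') → 8 rows:
   units region  cost product  revenue
0     71   West    64  Gadget      775
1     61   West    53  Gadget      775
2     31   West     4   Gizmo      775
3     21  North    30   Gizmo      870
4     66   West    79   Gizmo      775
5     33  South    55   Gizmo      449
6     60   West    41   Gizmo      775
7     18  North    20   Panel      870
value_counts of product:
product
Gizmo     5
Gadget    2
Panel     1
Name: count, dtype: int64
reset_index():
  product  count
0   Gizmo      5
1  Gadget      2
2   Panel      1

5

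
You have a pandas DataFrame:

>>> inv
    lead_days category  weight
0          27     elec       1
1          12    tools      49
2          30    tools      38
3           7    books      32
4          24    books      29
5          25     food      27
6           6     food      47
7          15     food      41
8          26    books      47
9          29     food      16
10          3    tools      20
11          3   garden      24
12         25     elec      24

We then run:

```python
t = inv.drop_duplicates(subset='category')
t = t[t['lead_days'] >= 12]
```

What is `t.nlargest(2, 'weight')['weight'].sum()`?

drop duplicate category (keep=first):
    lead_days category  weight
0          27     elec       1
1          12    tools      49
3           7    books      32
5          25     food      27
11          3   garden      24
filter rows where lead_days >= 12:
   lead_days category  weight
0         27     elec       1
1         12    tools      49
5         25     food      27
take 2 rows with largest weight:
   lead_days category  weight
1         12    tools      49
5         25     food      27
So sum() = 76.

76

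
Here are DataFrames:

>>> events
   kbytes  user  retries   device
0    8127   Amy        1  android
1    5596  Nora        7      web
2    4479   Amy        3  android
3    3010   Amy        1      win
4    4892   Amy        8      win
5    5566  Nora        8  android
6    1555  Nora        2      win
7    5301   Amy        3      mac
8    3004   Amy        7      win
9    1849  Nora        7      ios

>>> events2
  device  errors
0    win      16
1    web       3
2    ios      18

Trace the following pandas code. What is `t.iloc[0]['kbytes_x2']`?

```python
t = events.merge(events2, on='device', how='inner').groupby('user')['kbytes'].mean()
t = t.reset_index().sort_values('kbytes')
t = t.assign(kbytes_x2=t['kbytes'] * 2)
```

6000.0

merge on 'device' (how='inner') → 6 rows:
   kbytes  user  retries device  errors
0    5596  Nora        7    web       3
1    3010   Amy        1    win      16
2    4892   Amy        8    win      16
3    1555  Nora        2    win      16
4    3004   Amy        7    win      16
5    1849  Nora        7    ios      18
group by user, mean of kbytes:
user
Amy     3635.333333
Nora    3000.000000
Name: kbytes, dtype: float64
reset_index():
   user       kbytes
0   Amy  3635.333333
1  Nora  3000.000000
sort by kbytes:
   user       kbytes
1  Nora  3000.000000
0   Amy  3635.333333
add column kbytes_x2 = t['kbytes'] * 2:
   user       kbytes    kbytes_x2
1  Nora  3000.000000  6000.000000
0   Amy  3635.333333  7270.666667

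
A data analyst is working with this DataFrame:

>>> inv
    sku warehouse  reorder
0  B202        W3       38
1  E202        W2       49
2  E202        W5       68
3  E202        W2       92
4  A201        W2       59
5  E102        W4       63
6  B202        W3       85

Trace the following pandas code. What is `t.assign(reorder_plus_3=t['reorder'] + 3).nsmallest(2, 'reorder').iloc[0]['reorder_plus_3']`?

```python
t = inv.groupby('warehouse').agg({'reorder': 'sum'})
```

group by warehouse, sum of reorder:
           reorder
warehouse         
W2             200
W3             123
W4              63
W5              68
add column reorder_plus_3 = t['reorder'] + 3:
           reorder  reorder_plus_3
warehouse                         
W2             200             203
W3             123             126
W4              63              66
W5              68              71
take 2 rows with smallest reorder:
           reorder  reorder_plus_3
warehouse                         
W4              63              66
W5              68              71
Reading off the value at position 0, column 'reorder_plus_3', we get 66.

66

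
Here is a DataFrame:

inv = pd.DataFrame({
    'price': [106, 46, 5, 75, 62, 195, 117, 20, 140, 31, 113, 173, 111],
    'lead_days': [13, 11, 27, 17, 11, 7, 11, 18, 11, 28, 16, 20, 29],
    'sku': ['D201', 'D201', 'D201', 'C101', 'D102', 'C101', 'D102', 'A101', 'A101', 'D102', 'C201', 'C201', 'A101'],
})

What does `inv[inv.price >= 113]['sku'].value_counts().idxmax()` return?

filter rows where price >= 113:
    price  lead_days   sku
5     195          7  C101
6     117         11  D102
8     140         11  A101
10    113         16  C201
11    173         20  C201
value_counts of sku:
sku
C201    2
C101    1
D102    1
A101    1
Name: count, dtype: int64
label with the largest value → C201

C201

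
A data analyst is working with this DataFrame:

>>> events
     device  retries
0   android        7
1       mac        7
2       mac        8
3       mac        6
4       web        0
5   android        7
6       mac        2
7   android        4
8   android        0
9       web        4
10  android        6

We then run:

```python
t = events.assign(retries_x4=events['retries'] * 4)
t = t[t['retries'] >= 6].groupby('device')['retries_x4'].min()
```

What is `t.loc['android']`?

add column retries_x4 = events['retries'] * 4:
     device  retries  retries_x4
0   android        7          28
1       mac        7          28
2       mac        8          32
3       mac        6          24
4       web        0           0
5   android        7          28
6       mac        2           8
7   android        4          16
8   android        0           0
9       web        4          16
10  android        6          24
filter rows where retries >= 6:
     device  retries  retries_x4
0   android        7          28
1       mac        7          28
2       mac        8          32
3       mac        6          24
5   android        7          28
10  android        6          24
group by device, min of retries_x4:
device
android    24
mac        24
Name: retries_x4, dtype: int64

24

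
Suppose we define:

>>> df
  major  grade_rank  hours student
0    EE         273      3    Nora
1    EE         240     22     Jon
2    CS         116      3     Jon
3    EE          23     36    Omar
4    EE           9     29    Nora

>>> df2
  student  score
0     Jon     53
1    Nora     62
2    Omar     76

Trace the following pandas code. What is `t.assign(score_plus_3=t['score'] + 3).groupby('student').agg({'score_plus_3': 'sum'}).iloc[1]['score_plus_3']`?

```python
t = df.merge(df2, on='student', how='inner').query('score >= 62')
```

merge on 'student' (how='inner') → 5 rows:
  major  grade_rank  hours student  score
0    EE         273      3    Nora     62
1    EE         240     22     Jon     53
2    CS         116      3     Jon     53
3    EE          23     36    Omar     76
4    EE           9     29    Nora     62
filter rows where score >= 62:
  major  grade_rank  hours student  score
0    EE         273      3    Nora     62
3    EE          23     36    Omar     76
4    EE           9     29    Nora     62
add column score_plus_3 = t['score'] + 3:
  major  grade_rank  hours student  score  score_plus_3
0    EE         273      3    Nora     62            65
3    EE          23     36    Omar     76            79
4    EE           9     29    Nora     62            65
group by student, sum of score_plus_3:
         score_plus_3
student              
Nora              130
Omar               79

79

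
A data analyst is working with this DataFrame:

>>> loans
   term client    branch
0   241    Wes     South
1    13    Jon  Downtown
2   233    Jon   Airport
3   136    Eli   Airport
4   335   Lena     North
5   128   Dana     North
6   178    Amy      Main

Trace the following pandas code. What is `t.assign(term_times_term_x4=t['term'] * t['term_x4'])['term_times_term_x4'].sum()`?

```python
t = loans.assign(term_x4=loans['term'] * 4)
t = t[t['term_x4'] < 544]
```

66212

add column term_x4 = loans['term'] * 4:
   term client    branch  term_x4
0   241    Wes     South      964
1    13    Jon  Downtown       52
2   233    Jon   Airport      932
3   136    Eli   Airport      544
4   335   Lena     North     1340
5   128   Dana     North      512
6   178    Amy      Main      712
filter rows where term_x4 < 544:
   term client    branch  term_x4
1    13    Jon  Downtown       52
5   128   Dana     North      512
add column term_times_term_x4 = t['term'] * t['term_x4']:
   term client    branch  term_x4  term_times_term_x4
1    13    Jon  Downtown       52                 676
5   128   Dana     North      512               65536
So sum() = 66212.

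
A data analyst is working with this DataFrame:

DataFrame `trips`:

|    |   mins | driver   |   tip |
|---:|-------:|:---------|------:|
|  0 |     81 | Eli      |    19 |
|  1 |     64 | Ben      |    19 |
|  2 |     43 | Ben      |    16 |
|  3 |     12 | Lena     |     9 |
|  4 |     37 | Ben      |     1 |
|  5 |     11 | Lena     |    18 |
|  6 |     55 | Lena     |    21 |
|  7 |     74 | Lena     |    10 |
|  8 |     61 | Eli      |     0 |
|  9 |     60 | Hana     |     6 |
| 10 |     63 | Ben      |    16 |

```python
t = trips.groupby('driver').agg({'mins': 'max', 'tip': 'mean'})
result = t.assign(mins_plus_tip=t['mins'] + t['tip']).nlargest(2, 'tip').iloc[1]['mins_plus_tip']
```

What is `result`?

77.0

group by driver: max(mins), mean(tip):
        mins   tip
driver            
Ben       64  13.0
Eli       81   9.5
Hana      60   6.0
Lena      74  14.5
add column mins_plus_tip = t['mins'] + t['tip']:
        mins   tip  mins_plus_tip
driver                           
Ben       64  13.0           77.0
Eli       81   9.5           90.5
Hana      60   6.0           66.0
Lena      74  14.5           88.5
take 2 rows with largest tip:
        mins   tip  mins_plus_tip
driver                           
Lena      74  14.5           88.5
Ben       64  13.0           77.0
Finally, value at position 1, column 'mins_plus_tip' = 77.0.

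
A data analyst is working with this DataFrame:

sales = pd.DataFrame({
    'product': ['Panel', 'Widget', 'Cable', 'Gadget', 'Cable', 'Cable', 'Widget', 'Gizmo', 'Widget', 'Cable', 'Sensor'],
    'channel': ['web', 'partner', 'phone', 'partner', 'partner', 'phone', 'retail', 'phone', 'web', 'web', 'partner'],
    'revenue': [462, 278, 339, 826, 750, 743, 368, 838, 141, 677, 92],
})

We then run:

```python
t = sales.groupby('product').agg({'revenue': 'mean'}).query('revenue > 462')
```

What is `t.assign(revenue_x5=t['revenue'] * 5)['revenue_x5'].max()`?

4190.0

group by product, mean of revenue:
            revenue
product            
Cable    627.250000
Gadget   826.000000
Gizmo    838.000000
Panel    462.000000
Sensor    92.000000
Widget   262.333333
filter rows where revenue > 462:
         revenue
product         
Cable     627.25
Gadget    826.00
Gizmo     838.00
add column revenue_x5 = t['revenue'] * 5:
         revenue  revenue_x5
product                     
Cable     627.25     3136.25
Gadget    826.00     4130.00
Gizmo     838.00     4190.00
max of column 'revenue_x5' → 4190.0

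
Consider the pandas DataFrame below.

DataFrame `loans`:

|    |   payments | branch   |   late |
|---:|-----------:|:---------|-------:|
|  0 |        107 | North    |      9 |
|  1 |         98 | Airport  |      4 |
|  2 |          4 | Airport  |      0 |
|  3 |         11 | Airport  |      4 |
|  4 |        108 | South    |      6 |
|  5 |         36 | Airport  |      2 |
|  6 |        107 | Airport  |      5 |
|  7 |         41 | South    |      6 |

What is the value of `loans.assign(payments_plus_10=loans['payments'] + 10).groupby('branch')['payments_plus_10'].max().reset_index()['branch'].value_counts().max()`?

add column payments_plus_10 = loans['payments'] + 10:
   payments   branch  late  payments_plus_10
0       107    North     9               117
1        98  Airport     4               108
2         4  Airport     0                14
3        11  Airport     4                21
4       108    South     6               118
5        36  Airport     2                46
6       107  Airport     5               117
7        41    South     6                51
group by branch, max of payments_plus_10:
branch
Airport    117
North      117
South      118
Name: payments_plus_10, dtype: int64
reset_index():
    branch  payments_plus_10
0  Airport               117
1    North               117
2    South               118
value_counts of branch:
branch
Airport    1
North      1
South      1
Name: count, dtype: int64

1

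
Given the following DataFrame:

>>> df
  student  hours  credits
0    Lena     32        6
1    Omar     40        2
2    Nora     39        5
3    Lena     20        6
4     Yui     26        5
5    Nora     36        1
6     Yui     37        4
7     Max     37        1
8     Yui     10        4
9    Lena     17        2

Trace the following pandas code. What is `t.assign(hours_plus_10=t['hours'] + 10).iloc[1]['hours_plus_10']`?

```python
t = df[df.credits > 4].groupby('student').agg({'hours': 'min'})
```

49

filter rows where credits > 4:
  student  hours  credits
0    Lena     32        6
2    Nora     39        5
3    Lena     20        6
4     Yui     26        5
group by student, min of hours:
         hours
student       
Lena        20
Nora        39
Yui         26
add column hours_plus_10 = t['hours'] + 10:
         hours  hours_plus_10
student                      
Lena        20             30
Nora        39             49
Yui         26             36
value at position 1, column 'hours_plus_10' → 49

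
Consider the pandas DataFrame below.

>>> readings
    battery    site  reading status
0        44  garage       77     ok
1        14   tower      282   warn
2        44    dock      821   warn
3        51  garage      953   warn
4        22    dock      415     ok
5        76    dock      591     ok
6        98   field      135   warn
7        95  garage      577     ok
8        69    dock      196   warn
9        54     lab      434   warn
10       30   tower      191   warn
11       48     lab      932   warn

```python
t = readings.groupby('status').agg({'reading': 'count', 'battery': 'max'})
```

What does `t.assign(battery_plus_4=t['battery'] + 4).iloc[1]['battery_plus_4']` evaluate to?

group by status: count(reading), max(battery):
        reading  battery
status                  
ok            4       95
warn          8       98
add column battery_plus_4 = t['battery'] + 4:
        reading  battery  battery_plus_4
status                                  
ok            4       95              99
warn          8       98             102
Taking the value at position 1, column 'battery_plus_4' gives 102.

102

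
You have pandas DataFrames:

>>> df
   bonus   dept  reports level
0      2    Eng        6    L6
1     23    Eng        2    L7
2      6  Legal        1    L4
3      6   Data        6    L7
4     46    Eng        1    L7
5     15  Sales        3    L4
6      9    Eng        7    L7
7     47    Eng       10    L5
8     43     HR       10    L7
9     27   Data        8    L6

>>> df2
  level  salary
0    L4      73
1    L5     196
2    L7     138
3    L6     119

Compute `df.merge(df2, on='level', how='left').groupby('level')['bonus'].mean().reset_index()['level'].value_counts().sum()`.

4

merge on 'level' (how='left') → 10 rows:
   bonus   dept  reports level  salary
0      2    Eng        6    L6     119
1     23    Eng        2    L7     138
2      6  Legal        1    L4      73
3      6   Data        6    L7     138
4     46    Eng        1    L7     138
5     15  Sales        3    L4      73
6      9    Eng        7    L7     138
7     47    Eng       10    L5     196
8     43     HR       10    L7     138
9     27   Data        8    L6     119
group by level, mean of bonus:
level
L4    10.5
L5    47.0
L6    14.5
L7    25.4
Name: bonus, dtype: float64
reset_index():
  level  bonus
0    L4   10.5
1    L5   47.0
2    L6   14.5
3    L7   25.4
value_counts of level:
level
L4    1
L5    1
L6    1
L7    1
Name: count, dtype: int64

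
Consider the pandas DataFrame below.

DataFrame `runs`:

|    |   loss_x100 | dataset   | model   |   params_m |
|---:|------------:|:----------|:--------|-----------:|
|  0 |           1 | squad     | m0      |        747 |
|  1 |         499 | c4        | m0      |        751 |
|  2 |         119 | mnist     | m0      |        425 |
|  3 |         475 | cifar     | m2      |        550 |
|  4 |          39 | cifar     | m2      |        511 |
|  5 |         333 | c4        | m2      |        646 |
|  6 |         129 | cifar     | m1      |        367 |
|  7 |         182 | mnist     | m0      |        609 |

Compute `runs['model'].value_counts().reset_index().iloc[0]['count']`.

value_counts of model:
model
m0    4
m2    3
m1    1
Name: count, dtype: int64
reset_index():
  model  count
0    m0      4
1    m2      3
2    m1      1
Taking the value at position 0, column 'count' gives 4.

4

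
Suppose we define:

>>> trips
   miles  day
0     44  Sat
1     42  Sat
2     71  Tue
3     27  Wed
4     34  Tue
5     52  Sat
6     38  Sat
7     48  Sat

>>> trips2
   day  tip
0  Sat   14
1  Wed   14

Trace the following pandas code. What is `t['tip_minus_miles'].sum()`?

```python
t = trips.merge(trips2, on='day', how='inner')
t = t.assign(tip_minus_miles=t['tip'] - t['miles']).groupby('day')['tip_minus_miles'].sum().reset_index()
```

-167

merge on 'day' (how='inner') → 6 rows:
   miles  day  tip
0     44  Sat   14
1     42  Sat   14
2     27  Wed   14
3     52  Sat   14
4     38  Sat   14
5     48  Sat   14
add column tip_minus_miles = t['tip'] - t['miles']:
   miles  day  tip  tip_minus_miles
0     44  Sat   14              -30
1     42  Sat   14              -28
2     27  Wed   14              -13
3     52  Sat   14              -38
4     38  Sat   14              -24
5     48  Sat   14              -34
group by day, sum of tip_minus_miles:
day
Sat   -154
Wed    -13
Name: tip_minus_miles, dtype: int64
reset_index():
   day  tip_minus_miles
0  Sat             -154
1  Wed              -13
The sum of column 'tip_minus_miles' is -167.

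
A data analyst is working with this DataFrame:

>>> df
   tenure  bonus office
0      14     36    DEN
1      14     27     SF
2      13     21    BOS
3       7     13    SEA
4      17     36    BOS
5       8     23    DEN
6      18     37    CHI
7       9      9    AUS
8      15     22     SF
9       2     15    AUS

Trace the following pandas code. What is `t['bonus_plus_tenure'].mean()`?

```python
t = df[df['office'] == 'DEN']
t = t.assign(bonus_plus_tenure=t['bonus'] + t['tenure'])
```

40.5

filter rows where office == 'DEN':
   tenure  bonus office
0      14     36    DEN
5       8     23    DEN
add column bonus_plus_tenure = t['bonus'] + t['tenure']:
   tenure  bonus office  bonus_plus_tenure
0      14     36    DEN                 50
5       8     23    DEN                 31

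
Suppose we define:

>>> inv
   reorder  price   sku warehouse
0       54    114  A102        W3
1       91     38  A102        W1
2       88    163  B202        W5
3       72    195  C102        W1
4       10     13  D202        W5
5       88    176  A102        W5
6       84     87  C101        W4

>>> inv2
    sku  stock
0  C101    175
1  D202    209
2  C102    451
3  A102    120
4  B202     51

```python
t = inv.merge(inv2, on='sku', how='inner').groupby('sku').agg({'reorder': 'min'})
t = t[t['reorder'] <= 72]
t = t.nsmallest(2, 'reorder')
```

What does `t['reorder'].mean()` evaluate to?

32.0

merge on 'sku' (how='inner') → 7 rows:
   reorder  price   sku warehouse  stock
0       54    114  A102        W3    120
1       91     38  A102        W1    120
2       88    163  B202        W5     51
3       72    195  C102        W1    451
4       10     13  D202        W5    209
5       88    176  A102        W5    120
6       84     87  C101        W4    175
group by sku, min of reorder:
      reorder
sku          
A102       54
B202       88
C101       84
C102       72
D202       10
filter rows where reorder <= 72:
      reorder
sku          
A102       54
C102       72
D202       10
take 2 rows with smallest reorder:
      reorder
sku          
D202       10
A102       54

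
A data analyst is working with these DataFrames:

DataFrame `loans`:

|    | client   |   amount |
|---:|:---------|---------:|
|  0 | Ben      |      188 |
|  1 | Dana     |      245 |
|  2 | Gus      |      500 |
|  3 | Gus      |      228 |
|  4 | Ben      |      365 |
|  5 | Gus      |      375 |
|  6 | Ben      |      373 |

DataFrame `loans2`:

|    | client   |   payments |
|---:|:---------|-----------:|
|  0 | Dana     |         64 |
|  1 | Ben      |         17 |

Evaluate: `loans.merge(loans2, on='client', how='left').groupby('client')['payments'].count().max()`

3

merge on 'client' (how='left') → 7 rows:
  client  amount  payments
0    Ben     188      17.0
1   Dana     245      64.0
2    Gus     500       NaN
3    Gus     228       NaN
4    Ben     365      17.0
5    Gus     375       NaN
6    Ben     373      17.0
group by client, count of payments:
client
Ben     3
Dana    1
Gus     0
Name: payments, dtype: int64
Taking the max of the resulting series gives 3.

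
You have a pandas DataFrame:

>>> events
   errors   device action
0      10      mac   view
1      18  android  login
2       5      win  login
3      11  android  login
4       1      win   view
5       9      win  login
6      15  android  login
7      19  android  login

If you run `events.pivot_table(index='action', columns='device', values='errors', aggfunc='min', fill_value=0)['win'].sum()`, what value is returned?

6

pivot: rows=action, cols=device, min(errors):
device  android  mac  win
action                   
login        11    0    5
view          0   10    1
So sum() = 6.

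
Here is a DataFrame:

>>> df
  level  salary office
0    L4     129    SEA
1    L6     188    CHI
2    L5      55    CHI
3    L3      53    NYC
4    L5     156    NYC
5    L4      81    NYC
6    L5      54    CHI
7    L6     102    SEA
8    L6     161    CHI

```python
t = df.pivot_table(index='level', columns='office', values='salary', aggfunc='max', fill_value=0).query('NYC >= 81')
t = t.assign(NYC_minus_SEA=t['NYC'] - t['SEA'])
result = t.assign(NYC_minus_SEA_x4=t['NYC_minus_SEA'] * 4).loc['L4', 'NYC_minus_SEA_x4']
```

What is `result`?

-192

pivot: rows=level, cols=office, max(salary):
office  CHI  NYC  SEA
level                
L3        0   53    0
L4        0   81  129
L5       55  156    0
L6      188    0  102
filter rows where NYC >= 81:
office  CHI  NYC  SEA
level                
L4        0   81  129
L5       55  156    0
add column NYC_minus_SEA = t['NYC'] - t['SEA']:
office  CHI  NYC  SEA  NYC_minus_SEA
level                               
L4        0   81  129            -48
L5       55  156    0            156
add column NYC_minus_SEA_x4 = t['NYC_minus_SEA'] * 4:
office  CHI  NYC  SEA  NYC_minus_SEA  NYC_minus_SEA_x4
level                                                 
L4        0   81  129            -48              -192
L5       55  156    0            156               624
Hence -192.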